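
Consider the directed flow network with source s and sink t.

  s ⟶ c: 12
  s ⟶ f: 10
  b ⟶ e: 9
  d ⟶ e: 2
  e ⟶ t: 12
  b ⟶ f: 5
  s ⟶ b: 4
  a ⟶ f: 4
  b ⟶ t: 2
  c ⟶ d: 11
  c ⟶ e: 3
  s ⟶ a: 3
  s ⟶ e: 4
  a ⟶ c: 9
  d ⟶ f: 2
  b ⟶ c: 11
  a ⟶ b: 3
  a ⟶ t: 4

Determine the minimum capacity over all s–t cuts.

16

Augment s→a→t: bottleneck 3, flow now 3.
Augment s→b→t: bottleneck 2, flow now 5.
Augment s→e→t: bottleneck 4, flow now 9.
Augment s→b→e→t: bottleneck 2, flow now 11.
Augment s→c→e→t: bottleneck 3, flow now 14.
Augment s→c→d→e→t: bottleneck 2, flow now 16.
No augmenting path remains; maximum flow = 16.
By max-flow min-cut, the minimum cut capacity equals the max flow.
In the residual graph, reachable from s: {s, c, d, f}.
Min-cut edges: s→a (3), s→b (4), s→e (4), c→e (3), d→e (2); capacity 3 + 4 + 4 + 3 + 2 = 16.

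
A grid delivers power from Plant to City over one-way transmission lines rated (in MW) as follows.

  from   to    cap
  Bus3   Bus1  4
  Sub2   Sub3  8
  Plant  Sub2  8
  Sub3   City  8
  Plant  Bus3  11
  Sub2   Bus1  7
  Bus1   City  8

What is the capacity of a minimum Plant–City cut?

12

Augment Plant→Sub2→Bus1→City: bottleneck 7, flow now 7.
Augment Plant→Sub2→Sub3→City: bottleneck 1, flow now 8.
Augment Plant→Bus3→Bus1→City: bottleneck 1, flow now 9.
Augment Plant→Bus3→Bus1→Sub2→Sub3→City: bottleneck 3, flow now 12. (uses reverse residual edge)
No augmenting path remains; maximum flow = 12.
By max-flow min-cut, the minimum cut capacity equals the max flow.
In the residual graph, reachable from Plant: {Plant, Bus3}.
Min-cut edges: Plant→Sub2 (8), Bus3→Bus1 (4); capacity 8 + 4 = 12.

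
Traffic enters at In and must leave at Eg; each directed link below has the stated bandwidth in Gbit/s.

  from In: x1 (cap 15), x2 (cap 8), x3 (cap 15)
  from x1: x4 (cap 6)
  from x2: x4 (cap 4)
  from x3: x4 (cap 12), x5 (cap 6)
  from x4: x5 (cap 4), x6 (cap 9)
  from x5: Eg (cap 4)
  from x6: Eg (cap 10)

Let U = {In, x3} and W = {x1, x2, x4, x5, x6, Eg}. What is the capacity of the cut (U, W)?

41

Edges leaving {In, x3}: In→x1 (15), In→x2 (8), x3→x4 (12), x3→x5 (6).
Cut capacity = 15 + 8 + 12 + 6 = 41.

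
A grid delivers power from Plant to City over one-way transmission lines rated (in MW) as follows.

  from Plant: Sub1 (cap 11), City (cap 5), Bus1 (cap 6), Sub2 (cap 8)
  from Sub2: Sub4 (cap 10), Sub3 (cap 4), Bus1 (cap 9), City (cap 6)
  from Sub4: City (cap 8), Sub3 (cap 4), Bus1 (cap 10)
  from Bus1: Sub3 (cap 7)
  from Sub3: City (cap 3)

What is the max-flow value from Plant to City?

Augment Plant→City: bottleneck 5, flow now 5.
Augment Plant→Sub2→City: bottleneck 6, flow now 11.
Augment Plant→Sub2→Sub4→City: bottleneck 2, flow now 13.
Augment Plant→Bus1→Sub3→City: bottleneck 3, flow now 16.
No augmenting path remains; maximum flow = 16.
In the residual graph, reachable from Plant: {Plant, Sub1, Bus1, Sub3}.
Min-cut edges: Plant→Sub2 (8), Plant→City (5), Sub3→City (3); capacity 8 + 5 + 3 = 16.
This cut is saturated, so no flow can exceed 16.

16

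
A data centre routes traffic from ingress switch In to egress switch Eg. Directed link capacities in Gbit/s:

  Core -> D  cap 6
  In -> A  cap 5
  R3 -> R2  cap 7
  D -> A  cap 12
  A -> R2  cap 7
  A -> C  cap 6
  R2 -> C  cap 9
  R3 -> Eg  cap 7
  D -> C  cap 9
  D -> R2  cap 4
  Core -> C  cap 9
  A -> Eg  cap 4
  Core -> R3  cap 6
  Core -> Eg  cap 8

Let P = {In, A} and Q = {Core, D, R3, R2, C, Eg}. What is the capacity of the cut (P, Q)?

Edges leaving {In, A}: A→R2 (7), A→C (6), A→Eg (4).
Cut capacity = 7 + 6 + 4 = 17.

17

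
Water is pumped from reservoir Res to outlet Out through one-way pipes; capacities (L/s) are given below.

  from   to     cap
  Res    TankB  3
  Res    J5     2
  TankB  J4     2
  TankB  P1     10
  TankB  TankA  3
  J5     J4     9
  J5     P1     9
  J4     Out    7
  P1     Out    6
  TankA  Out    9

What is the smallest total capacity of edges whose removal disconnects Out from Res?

5

Augment Res→TankB→J4→Out: bottleneck 2, flow now 2.
Augment Res→TankB→P1→Out: bottleneck 1, flow now 3.
Augment Res→J5→J4→Out: bottleneck 2, flow now 5.
No augmenting path remains; maximum flow = 5.
By max-flow min-cut, the minimum cut capacity equals the max flow.
In the residual graph, reachable from Res: {Res}.
Min-cut edges: Res→TankB (3), Res→J5 (2); capacity 3 + 2 = 5.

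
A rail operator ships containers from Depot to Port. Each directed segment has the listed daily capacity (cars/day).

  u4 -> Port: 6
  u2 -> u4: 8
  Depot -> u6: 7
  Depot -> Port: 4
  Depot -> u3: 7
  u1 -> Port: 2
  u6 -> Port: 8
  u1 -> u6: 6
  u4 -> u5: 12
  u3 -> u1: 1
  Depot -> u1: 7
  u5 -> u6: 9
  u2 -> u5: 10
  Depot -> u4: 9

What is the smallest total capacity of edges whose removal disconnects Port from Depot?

20

Augment Depot→Port: bottleneck 4, flow now 4.
Augment Depot→u1→Port: bottleneck 2, flow now 6.
Augment Depot→u4→Port: bottleneck 6, flow now 12.
Augment Depot→u6→Port: bottleneck 7, flow now 19.
Augment Depot→u1→u6→Port: bottleneck 1, flow now 20.
No augmenting path remains; maximum flow = 20.
By max-flow min-cut, the minimum cut capacity equals the max flow.
In the residual graph, reachable from Depot: {Depot, u1, u3, u4, u5, u6}.
Min-cut edges: Depot→Port (4), u1→Port (2), u4→Port (6), u6→Port (8); capacity 4 + 2 + 6 + 8 = 20.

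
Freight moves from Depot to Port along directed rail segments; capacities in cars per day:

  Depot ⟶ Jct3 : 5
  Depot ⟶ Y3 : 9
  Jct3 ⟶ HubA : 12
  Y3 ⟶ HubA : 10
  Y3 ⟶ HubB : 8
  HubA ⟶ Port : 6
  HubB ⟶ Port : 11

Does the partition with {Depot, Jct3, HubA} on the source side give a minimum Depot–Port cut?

Given cut capacity: 9 + 6 = 15.
Augment Depot→Jct3→HubA→Port: bottleneck 5, flow now 5.
Augment Depot→Y3→HubA→Port: bottleneck 1, flow now 6.
Augment Depot→Y3→HubB→Port: bottleneck 8, flow now 14.
No augmenting path remains; maximum flow = 14.
In the residual graph, reachable from Depot: {Depot}.
Min-cut edges: Depot→Jct3 (5), Depot→Y3 (9); capacity 5 + 9 = 14.
Cut capacity 15 exceeds the max flow 14, so it is not minimum.

No — its capacity is 15, but the minimum cut has capacity 14.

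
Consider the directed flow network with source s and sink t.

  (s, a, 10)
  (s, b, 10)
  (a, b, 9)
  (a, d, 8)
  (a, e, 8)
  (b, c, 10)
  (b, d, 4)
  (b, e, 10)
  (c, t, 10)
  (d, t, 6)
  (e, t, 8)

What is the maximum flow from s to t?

Augment s→a→d→t: bottleneck 6, flow now 6.
Augment s→a→e→t: bottleneck 4, flow now 10.
Augment s→b→c→t: bottleneck 10, flow now 20.
No augmenting path remains; maximum flow = 20.
In the residual graph, reachable from s: {s}.
Min-cut edges: s→a (10), s→b (10); capacity 10 + 10 = 20.
This cut is saturated, so no flow can exceed 20.

20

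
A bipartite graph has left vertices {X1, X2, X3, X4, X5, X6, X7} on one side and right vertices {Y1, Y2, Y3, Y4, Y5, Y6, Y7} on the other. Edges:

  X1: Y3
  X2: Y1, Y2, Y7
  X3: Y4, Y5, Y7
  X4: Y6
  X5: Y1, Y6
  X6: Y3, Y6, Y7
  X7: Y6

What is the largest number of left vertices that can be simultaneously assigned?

Unit-capacity flow: source→left, listed edges, right→sink; max matching = max flow.
Augmenting path X1→Y3 (+1); matched 1.
Augmenting path X2→Y1 (+1); matched 2.
Augmenting path X3→Y4 (+1); matched 3.
Augmenting path X4→Y6 (+1); matched 4.
Augmenting path X6→Y7 (+1); matched 5.
Augmenting path X5→Y1→X2→Y2 (+1); matched 6.
No augmenting path remains; maximum matching = 6.
König certificate: {X1, X2, X3, X5, X6, Y6} is a vertex cover of size 6 (every listed pair touches it), so no matching can be larger.

6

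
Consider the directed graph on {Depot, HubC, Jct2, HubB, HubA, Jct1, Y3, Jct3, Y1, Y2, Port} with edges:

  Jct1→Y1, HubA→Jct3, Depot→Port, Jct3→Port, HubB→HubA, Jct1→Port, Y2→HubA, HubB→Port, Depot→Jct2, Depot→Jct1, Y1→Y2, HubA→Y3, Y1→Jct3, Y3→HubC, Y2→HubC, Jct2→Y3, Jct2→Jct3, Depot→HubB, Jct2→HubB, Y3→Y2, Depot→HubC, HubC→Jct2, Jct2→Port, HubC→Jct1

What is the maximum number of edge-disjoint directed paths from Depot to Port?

Assign every edge capacity 1; by Menger, the answer equals the max flow.
Path Depot→Port (+1); total 1.
Path Depot→Jct2→Port (+1); total 2.
Path Depot→HubB→Port (+1); total 3.
Path Depot→Jct1→Port (+1); total 4.
Path Depot→HubC→Jct2→Jct3→Port (+1); total 5.
No residual Depot→Port path; max flow = 5.
Certifying cut of size 5: {Depot→HubB, Depot→HubC, Depot→Jct1, Depot→Jct2, Depot→Port}.

5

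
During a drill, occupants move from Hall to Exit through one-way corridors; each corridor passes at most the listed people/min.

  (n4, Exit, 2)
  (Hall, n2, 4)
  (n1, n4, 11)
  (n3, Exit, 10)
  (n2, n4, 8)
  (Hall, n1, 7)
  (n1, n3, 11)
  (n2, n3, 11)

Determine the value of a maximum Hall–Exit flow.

Augment Hall→n1→n3→Exit: bottleneck 7, flow now 7.
Augment Hall→n2→n3→Exit: bottleneck 3, flow now 10.
Augment Hall→n2→n4→Exit: bottleneck 1, flow now 11.
No augmenting path remains; maximum flow = 11.
In the residual graph, reachable from Hall: {Hall}.
Min-cut edges: Hall→n1 (7), Hall→n2 (4); capacity 7 + 4 = 11.
This cut is saturated, so no flow can exceed 11.

11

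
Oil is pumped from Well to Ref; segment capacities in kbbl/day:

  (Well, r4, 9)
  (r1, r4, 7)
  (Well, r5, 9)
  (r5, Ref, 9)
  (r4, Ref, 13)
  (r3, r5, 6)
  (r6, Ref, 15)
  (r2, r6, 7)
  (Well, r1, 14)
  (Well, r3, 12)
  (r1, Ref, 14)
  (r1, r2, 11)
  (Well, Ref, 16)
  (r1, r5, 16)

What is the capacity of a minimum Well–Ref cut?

48

Augment Well→Ref: bottleneck 16, flow now 16.
Augment Well→r1→Ref: bottleneck 14, flow now 30.
Augment Well→r4→Ref: bottleneck 9, flow now 39.
Augment Well→r5→Ref: bottleneck 9, flow now 48.
No augmenting path remains; maximum flow = 48.
By max-flow min-cut, the minimum cut capacity equals the max flow.
In the residual graph, reachable from Well: {Well, r3, r5}.
Min-cut edges: Well→r1 (14), Well→r4 (9), Well→Ref (16), r5→Ref (9); capacity 14 + 9 + 16 + 9 = 48.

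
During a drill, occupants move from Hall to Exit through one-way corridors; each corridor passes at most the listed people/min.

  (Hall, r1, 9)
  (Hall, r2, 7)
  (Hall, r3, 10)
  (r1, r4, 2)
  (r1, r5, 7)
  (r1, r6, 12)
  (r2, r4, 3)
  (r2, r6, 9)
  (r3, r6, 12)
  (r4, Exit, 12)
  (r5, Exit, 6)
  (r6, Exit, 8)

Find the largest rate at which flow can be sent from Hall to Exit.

19

Augment Hall→r1→r4→Exit: bottleneck 2, flow now 2.
Augment Hall→r1→r5→Exit: bottleneck 6, flow now 8.
Augment Hall→r1→r6→Exit: bottleneck 1, flow now 9.
Augment Hall→r2→r4→Exit: bottleneck 3, flow now 12.
Augment Hall→r2→r6→Exit: bottleneck 4, flow now 16.
Augment Hall→r3→r6→Exit: bottleneck 3, flow now 19.
No augmenting path remains; maximum flow = 19.
In the residual graph, reachable from Hall: {Hall, r1, r2, r3, r5, r6}.
Min-cut edges: r1→r4 (2), r2→r4 (3), r5→Exit (6), r6→Exit (8); capacity 2 + 3 + 6 + 8 = 19.
This cut is saturated, so no flow can exceed 19.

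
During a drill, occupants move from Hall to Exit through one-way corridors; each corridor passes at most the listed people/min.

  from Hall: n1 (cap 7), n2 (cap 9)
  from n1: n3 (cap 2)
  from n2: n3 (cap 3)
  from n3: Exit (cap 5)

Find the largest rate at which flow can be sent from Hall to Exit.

Augment Hall→n1→n3→Exit: bottleneck 2, flow now 2.
Augment Hall→n2→n3→Exit: bottleneck 3, flow now 5.
No augmenting path remains; maximum flow = 5.
In the residual graph, reachable from Hall: {Hall, n1, n2}.
Min-cut edges: n1→n3 (2), n2→n3 (3); capacity 2 + 3 = 5.
This cut is saturated, so no flow can exceed 5.

5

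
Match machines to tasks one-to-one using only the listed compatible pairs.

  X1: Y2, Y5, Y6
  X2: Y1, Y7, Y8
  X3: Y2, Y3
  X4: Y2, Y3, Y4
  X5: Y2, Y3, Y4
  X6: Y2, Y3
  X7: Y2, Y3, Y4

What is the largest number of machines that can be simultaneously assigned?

Unit-capacity flow: source→left, listed edges, right→sink; max matching = max flow.
Augmenting path X1→Y2 (+1); matched 1.
Augmenting path X2→Y1 (+1); matched 2.
Augmenting path X3→Y3 (+1); matched 3.
Augmenting path X4→Y4 (+1); matched 4.
Augmenting path X5→Y2→X1→Y5 (+1); matched 5.
No augmenting path remains; maximum matching = 5.
König certificate: {X1, X2, Y2, Y3, Y4} is a vertex cover of size 5 (every listed pair touches it), so no matching can be larger.

5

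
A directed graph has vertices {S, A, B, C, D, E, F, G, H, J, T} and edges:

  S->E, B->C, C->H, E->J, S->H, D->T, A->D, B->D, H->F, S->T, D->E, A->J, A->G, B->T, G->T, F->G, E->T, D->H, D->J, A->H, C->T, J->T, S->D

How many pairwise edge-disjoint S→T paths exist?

Assign every edge capacity 1; by Menger, the answer equals the max flow.
Path S→T (+1); total 1.
Path S→D→T (+1); total 2.
Path S→E→T (+1); total 3.
Path S→H→F→G→T (+1); total 4.
No residual S→T path; max flow = 4.
Certifying cut of size 4: {S→D, S→E, S→H, S→T}.

4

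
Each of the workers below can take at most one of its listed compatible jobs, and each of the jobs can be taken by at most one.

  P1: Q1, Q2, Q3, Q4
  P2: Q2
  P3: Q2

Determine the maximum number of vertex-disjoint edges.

Unit-capacity flow: source→left, listed edges, right→sink; max matching = max flow.
Augmenting path P1→Q1 (+1); matched 1.
Augmenting path P2→Q2 (+1); matched 2.
No augmenting path remains; maximum matching = 2.
König certificate: {P1, Q2} is a vertex cover of size 2 (every listed pair touches it), so no matching can be larger.

2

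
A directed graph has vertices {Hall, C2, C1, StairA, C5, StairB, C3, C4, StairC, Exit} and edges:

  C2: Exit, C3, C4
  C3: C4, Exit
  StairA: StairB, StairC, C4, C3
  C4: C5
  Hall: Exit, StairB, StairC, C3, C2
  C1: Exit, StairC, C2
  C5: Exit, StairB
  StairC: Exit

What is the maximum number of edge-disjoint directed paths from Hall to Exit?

Assign every edge capacity 1; by Menger, the answer equals the max flow.
Path Hall→Exit (+1); total 1.
Path Hall→C2→Exit (+1); total 2.
Path Hall→C3→Exit (+1); total 3.
Path Hall→StairC→Exit (+1); total 4.
No residual Hall→Exit path; max flow = 4.
Certifying cut of size 4: {Hall→C2, Hall→C3, Hall→Exit, Hall→StairC}.

4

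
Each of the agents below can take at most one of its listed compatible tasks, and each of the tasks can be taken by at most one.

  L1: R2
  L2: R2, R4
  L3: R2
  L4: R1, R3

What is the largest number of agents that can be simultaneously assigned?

Unit-capacity flow: source→left, listed edges, right→sink; max matching = max flow.
Augmenting path L1→R2 (+1); matched 1.
Augmenting path L2→R4 (+1); matched 2.
Augmenting path L4→R1 (+1); matched 3.
No augmenting path remains; maximum matching = 3.
König certificate: {L2, L4, R2} is a vertex cover of size 3 (every listed pair touches it), so no matching can be larger.

3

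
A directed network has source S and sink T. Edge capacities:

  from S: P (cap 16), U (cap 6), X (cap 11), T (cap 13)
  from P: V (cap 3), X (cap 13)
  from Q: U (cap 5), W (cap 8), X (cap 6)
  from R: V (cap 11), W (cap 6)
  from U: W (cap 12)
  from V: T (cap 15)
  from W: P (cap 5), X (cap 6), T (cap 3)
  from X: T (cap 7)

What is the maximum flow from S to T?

26

Augment S→T: bottleneck 13, flow now 13.
Augment S→X→T: bottleneck 7, flow now 20.
Augment S→P→V→T: bottleneck 3, flow now 23.
Augment S→U→W→T: bottleneck 3, flow now 26.
No augmenting path remains; maximum flow = 26.
In the residual graph, reachable from S: {S, P, U, W, X}.
Min-cut edges: S→T (13), P→V (3), W→T (3), X→T (7); capacity 13 + 3 + 3 + 7 = 26.
This cut is saturated, so no flow can exceed 26.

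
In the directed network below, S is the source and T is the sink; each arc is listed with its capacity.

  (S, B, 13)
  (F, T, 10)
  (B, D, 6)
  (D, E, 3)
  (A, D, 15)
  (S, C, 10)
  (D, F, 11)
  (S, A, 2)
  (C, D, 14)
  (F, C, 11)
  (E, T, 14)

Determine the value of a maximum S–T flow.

13

Augment S→A→D→E→T: bottleneck 2, flow now 2.
Augment S→B→D→E→T: bottleneck 1, flow now 3.
Augment S→B→D→F→T: bottleneck 5, flow now 8.
Augment S→C→D→F→T: bottleneck 5, flow now 13.
No augmenting path remains; maximum flow = 13.
In the residual graph, reachable from S: {S, A, B, C, D, F}.
Min-cut edges: D→E (3), F→T (10); capacity 3 + 10 = 13.
This cut is saturated, so no flow can exceed 13.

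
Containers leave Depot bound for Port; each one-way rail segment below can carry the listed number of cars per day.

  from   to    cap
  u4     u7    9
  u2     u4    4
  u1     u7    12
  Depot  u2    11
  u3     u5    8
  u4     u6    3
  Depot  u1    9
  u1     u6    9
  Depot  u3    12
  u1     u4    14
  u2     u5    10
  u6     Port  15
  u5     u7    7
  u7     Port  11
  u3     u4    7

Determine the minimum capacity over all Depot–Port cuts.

23

Augment Depot→u1→u6→Port: bottleneck 9, flow now 9.
Augment Depot→u2→u4→u6→Port: bottleneck 3, flow now 12.
Augment Depot→u2→u4→u7→Port: bottleneck 1, flow now 13.
Augment Depot→u2→u5→u7→Port: bottleneck 7, flow now 20.
Augment Depot→u3→u4→u7→Port: bottleneck 3, flow now 23.
No augmenting path remains; maximum flow = 23.
By max-flow min-cut, the minimum cut capacity equals the max flow.
In the residual graph, reachable from Depot: {Depot, u2, u3, u4, u5, u7}.
Min-cut edges: Depot→u1 (9), u4→u6 (3), u7→Port (11); capacity 9 + 3 + 11 = 23.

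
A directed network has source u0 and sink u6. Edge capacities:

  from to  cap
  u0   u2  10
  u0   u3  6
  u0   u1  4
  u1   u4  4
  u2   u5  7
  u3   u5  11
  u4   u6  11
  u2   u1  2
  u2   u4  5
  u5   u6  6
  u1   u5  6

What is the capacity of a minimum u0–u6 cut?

Augment u0→u1→u4→u6: bottleneck 4, flow now 4.
Augment u0→u2→u4→u6: bottleneck 5, flow now 9.
Augment u0→u2→u5→u6: bottleneck 5, flow now 14.
Augment u0→u3→u5→u6: bottleneck 1, flow now 15.
No augmenting path remains; maximum flow = 15.
By max-flow min-cut, the minimum cut capacity equals the max flow.
In the residual graph, reachable from u0: {u0, u1, u2, u3, u5}.
Min-cut edges: u1→u4 (4), u2→u4 (5), u5→u6 (6); capacity 4 + 5 + 6 = 15.

15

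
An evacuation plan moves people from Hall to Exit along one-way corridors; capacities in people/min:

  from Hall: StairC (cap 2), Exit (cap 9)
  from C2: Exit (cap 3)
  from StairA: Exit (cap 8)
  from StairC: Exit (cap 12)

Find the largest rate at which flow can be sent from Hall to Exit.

11

Augment Hall→Exit: bottleneck 9, flow now 9.
Augment Hall→StairC→Exit: bottleneck 2, flow now 11.
No augmenting path remains; maximum flow = 11.
In the residual graph, reachable from Hall: {Hall}.
Min-cut edges: Hall→StairC (2), Hall→Exit (9); capacity 2 + 9 = 11.
This cut is saturated, so no flow can exceed 11.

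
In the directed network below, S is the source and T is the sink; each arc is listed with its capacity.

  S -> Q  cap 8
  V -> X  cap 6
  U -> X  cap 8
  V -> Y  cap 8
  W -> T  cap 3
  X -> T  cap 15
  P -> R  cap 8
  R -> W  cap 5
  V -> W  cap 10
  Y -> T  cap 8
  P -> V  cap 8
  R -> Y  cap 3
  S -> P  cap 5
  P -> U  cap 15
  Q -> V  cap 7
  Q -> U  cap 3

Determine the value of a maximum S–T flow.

Augment S→P→R→W→T: bottleneck 3, flow now 3.
Augment S→P→R→Y→T: bottleneck 2, flow now 5.
Augment S→Q→U→X→T: bottleneck 3, flow now 8.
Augment S→Q→V→X→T: bottleneck 5, flow now 13.
No augmenting path remains; maximum flow = 13.
In the residual graph, reachable from S: {S}.
Min-cut edges: S→P (5), S→Q (8); capacity 5 + 8 = 13.
This cut is saturated, so no flow can exceed 13.

13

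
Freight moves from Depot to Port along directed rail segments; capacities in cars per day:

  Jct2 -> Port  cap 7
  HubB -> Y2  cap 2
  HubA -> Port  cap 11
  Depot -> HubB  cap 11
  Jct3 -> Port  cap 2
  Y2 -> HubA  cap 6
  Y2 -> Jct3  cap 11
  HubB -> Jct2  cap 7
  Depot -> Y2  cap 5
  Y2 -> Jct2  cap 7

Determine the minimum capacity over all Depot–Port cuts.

14

Augment Depot→HubB→Jct2→Port: bottleneck 7, flow now 7.
Augment Depot→Y2→Jct3→Port: bottleneck 2, flow now 9.
Augment Depot→Y2→HubA→Port: bottleneck 3, flow now 12.
Augment Depot→HubB→Y2→HubA→Port: bottleneck 2, flow now 14.
No augmenting path remains; maximum flow = 14.
By max-flow min-cut, the minimum cut capacity equals the max flow.
In the residual graph, reachable from Depot: {Depot, HubB}.
Min-cut edges: Depot→Y2 (5), HubB→Y2 (2), HubB→Jct2 (7); capacity 5 + 2 + 7 = 14.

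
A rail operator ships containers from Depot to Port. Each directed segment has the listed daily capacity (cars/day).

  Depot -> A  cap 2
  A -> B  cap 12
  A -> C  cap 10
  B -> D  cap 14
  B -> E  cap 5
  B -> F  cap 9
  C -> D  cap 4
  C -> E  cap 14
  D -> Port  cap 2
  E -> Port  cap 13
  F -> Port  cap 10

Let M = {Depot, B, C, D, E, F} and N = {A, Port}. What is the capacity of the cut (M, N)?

Edges leaving {Depot, B, C, D, E, F}: Depot→A (2), D→Port (2), E→Port (13), F→Port (10).
Cut capacity = 2 + 2 + 13 + 10 = 27.

27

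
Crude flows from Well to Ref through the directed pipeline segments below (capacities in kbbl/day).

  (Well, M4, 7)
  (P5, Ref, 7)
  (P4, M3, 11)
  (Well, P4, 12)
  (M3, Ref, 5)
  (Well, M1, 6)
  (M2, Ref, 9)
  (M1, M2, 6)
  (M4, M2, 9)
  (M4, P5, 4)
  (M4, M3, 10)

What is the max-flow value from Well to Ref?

Augment Well→P4→M3→Ref: bottleneck 5, flow now 5.
Augment Well→M1→M2→Ref: bottleneck 6, flow now 11.
Augment Well→M4→P5→Ref: bottleneck 4, flow now 15.
Augment Well→M4→M2→Ref: bottleneck 3, flow now 18.
No augmenting path remains; maximum flow = 18.
In the residual graph, reachable from Well: {Well, P4, M3}.
Min-cut edges: Well→M1 (6), Well→M4 (7), M3→Ref (5); capacity 6 + 7 + 5 = 18.
This cut is saturated, so no flow can exceed 18.

18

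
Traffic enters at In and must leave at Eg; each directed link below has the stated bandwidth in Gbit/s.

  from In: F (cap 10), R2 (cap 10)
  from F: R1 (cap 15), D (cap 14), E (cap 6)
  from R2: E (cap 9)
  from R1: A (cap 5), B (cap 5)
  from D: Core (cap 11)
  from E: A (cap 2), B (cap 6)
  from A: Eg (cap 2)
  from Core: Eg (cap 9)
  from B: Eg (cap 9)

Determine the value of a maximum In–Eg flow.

18

Augment In→F→R1→A→Eg: bottleneck 2, flow now 2.
Augment In→F→R1→B→Eg: bottleneck 5, flow now 7.
Augment In→F→D→Core→Eg: bottleneck 3, flow now 10.
Augment In→R2→E→B→Eg: bottleneck 4, flow now 14.
Augment In→R2→E→A→R1→F→D→Core→Eg: bottleneck 2, flow now 16. (uses reverse residual edge)
Augment In→R2→E→B→R1→F→D→Core→Eg: bottleneck 2, flow now 18. (uses reverse residual edge)
No augmenting path remains; maximum flow = 18.
In the residual graph, reachable from In: {In, R2, E}.
Min-cut edges: In→F (10), E→A (2), E→B (6); capacity 10 + 2 + 6 = 18.
This cut is saturated, so no flow can exceed 18.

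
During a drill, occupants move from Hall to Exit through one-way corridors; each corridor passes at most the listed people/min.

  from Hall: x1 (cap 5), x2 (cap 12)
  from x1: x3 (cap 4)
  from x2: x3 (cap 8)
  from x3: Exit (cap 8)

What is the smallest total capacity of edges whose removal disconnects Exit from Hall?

Augment Hall→x1→x3→Exit: bottleneck 4, flow now 4.
Augment Hall→x2→x3→Exit: bottleneck 4, flow now 8.
No augmenting path remains; maximum flow = 8.
By max-flow min-cut, the minimum cut capacity equals the max flow.
In the residual graph, reachable from Hall: {Hall, x1, x2, x3}.
Min-cut edges: x3→Exit (8); capacity 8 = 8.

8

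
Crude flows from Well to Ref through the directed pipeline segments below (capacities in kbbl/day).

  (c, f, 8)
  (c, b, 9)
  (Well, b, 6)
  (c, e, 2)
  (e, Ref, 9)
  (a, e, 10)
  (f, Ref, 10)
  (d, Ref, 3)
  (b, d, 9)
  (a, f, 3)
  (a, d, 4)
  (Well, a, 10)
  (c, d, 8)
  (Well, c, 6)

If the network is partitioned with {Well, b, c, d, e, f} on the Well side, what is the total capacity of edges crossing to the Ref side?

Edges leaving {Well, b, c, d, e, f}: Well→a (10), d→Ref (3), e→Ref (9), f→Ref (10).
Cut capacity = 10 + 3 + 9 + 10 = 32.

32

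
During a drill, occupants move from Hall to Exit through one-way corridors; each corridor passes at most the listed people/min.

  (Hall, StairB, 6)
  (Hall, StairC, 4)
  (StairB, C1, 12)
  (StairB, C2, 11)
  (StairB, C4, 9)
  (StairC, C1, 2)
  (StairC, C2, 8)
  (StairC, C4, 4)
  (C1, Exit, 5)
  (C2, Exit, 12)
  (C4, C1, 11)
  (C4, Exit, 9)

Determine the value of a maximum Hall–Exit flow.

10

Augment Hall→StairB→C1→Exit: bottleneck 5, flow now 5.
Augment Hall→StairB→C2→Exit: bottleneck 1, flow now 6.
Augment Hall→StairC→C2→Exit: bottleneck 4, flow now 10.
No augmenting path remains; maximum flow = 10.
In the residual graph, reachable from Hall: {Hall}.
Min-cut edges: Hall→StairB (6), Hall→StairC (4); capacity 6 + 4 = 10.
This cut is saturated, so no flow can exceed 10.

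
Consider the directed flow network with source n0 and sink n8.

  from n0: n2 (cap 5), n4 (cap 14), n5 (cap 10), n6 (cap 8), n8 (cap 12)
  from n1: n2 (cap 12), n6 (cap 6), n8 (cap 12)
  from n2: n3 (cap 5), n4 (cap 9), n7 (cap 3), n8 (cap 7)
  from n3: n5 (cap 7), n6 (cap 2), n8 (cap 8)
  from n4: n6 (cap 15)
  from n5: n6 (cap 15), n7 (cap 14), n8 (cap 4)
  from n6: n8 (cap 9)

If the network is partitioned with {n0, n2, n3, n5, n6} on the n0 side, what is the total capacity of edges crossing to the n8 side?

Edges leaving {n0, n2, n3, n5, n6}: n0→n4 (14), n0→n8 (12), n2→n4 (9), n2→n7 (3), n2→n8 (7), n3→n8 (8), n5→n7 (14), n5→n8 (4), n6→n8 (9).
Cut capacity = 14 + 12 + 9 + 3 + 7 + 8 + 14 + 4 + 9 = 80.

80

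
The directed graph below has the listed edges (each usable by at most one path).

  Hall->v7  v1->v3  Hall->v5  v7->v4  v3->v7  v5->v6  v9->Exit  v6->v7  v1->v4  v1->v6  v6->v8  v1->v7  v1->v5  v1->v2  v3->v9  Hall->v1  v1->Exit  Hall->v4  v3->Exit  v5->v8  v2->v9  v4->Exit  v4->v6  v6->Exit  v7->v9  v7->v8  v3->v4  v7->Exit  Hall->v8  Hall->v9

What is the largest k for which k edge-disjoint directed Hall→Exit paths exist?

Assign every edge capacity 1; by Menger, the answer equals the max flow.
Path Hall→v1→Exit (+1); total 1.
Path Hall→v4→Exit (+1); total 2.
Path Hall→v7→Exit (+1); total 3.
Path Hall→v9→Exit (+1); total 4.
Path Hall→v5→v6→Exit (+1); total 5.
No residual Hall→Exit path; max flow = 5.
Certifying cut of size 5: {Hall→v1, Hall→v4, Hall→v5, Hall→v7, Hall→v9}.

5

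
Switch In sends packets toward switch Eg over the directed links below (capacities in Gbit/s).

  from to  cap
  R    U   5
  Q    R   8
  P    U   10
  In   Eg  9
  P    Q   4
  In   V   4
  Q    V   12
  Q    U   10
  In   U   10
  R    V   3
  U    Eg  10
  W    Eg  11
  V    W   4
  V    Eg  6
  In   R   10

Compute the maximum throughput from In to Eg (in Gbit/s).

Augment In→Eg: bottleneck 9, flow now 9.
Augment In→U→Eg: bottleneck 10, flow now 19.
Augment In→V→Eg: bottleneck 4, flow now 23.
Augment In→R→V→Eg: bottleneck 2, flow now 25.
Augment In→R→V→W→Eg: bottleneck 1, flow now 26.
No augmenting path remains; maximum flow = 26.
In the residual graph, reachable from In: {In, R, U}.
Min-cut edges: In→V (4), In→Eg (9), R→V (3), U→Eg (10); capacity 4 + 9 + 3 + 10 = 26.
This cut is saturated, so no flow can exceed 26.

26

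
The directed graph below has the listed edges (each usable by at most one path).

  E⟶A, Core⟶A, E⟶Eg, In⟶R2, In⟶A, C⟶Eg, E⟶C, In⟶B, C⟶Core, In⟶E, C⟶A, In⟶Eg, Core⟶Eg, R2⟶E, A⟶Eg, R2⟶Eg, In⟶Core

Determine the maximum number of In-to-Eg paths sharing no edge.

5

Assign every edge capacity 1; by Menger, the answer equals the max flow.
Path In→Eg (+1); total 1.
Path In→R2→Eg (+1); total 2.
Path In→Core→Eg (+1); total 3.
Path In→E→Eg (+1); total 4.
Path In→A→Eg (+1); total 5.
No residual In→Eg path; max flow = 5.
Certifying cut of size 5: {In→A, In→Core, In→E, In→Eg, In→R2}.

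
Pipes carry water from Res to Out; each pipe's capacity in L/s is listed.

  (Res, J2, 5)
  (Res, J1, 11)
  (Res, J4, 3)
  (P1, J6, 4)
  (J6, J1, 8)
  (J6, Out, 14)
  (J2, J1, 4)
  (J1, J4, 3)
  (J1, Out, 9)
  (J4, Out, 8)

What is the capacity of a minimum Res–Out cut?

Augment Res→J1→Out: bottleneck 9, flow now 9.
Augment Res→J4→Out: bottleneck 3, flow now 12.
Augment Res→J1→J4→Out: bottleneck 2, flow now 14.
Augment Res→J2→J1→J4→Out: bottleneck 1, flow now 15.
No augmenting path remains; maximum flow = 15.
By max-flow min-cut, the minimum cut capacity equals the max flow.
In the residual graph, reachable from Res: {Res, J2, J1}.
Min-cut edges: Res→J4 (3), J1→J4 (3), J1→Out (9); capacity 3 + 3 + 9 = 15.

15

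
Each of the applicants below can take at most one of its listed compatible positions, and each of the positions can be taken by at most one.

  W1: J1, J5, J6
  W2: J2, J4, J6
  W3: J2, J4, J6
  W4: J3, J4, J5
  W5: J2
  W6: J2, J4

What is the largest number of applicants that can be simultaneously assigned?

Unit-capacity flow: source→left, listed edges, right→sink; max matching = max flow.
Augmenting path W1→J1 (+1); matched 1.
Augmenting path W2→J2 (+1); matched 2.
Augmenting path W3→J4 (+1); matched 3.
Augmenting path W4→J3 (+1); matched 4.
Augmenting path W5→J2→W2→J6 (+1); matched 5.
No augmenting path remains; maximum matching = 5.
König certificate: {W1, W4, J2, J4, J6} is a vertex cover of size 5 (every listed pair touches it), so no matching can be larger.

5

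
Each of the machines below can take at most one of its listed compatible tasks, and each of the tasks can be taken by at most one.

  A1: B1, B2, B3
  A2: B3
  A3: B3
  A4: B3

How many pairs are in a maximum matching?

2

Unit-capacity flow: source→left, listed edges, right→sink; max matching = max flow.
Augmenting path A1→B1 (+1); matched 1.
Augmenting path A2→B3 (+1); matched 2.
No augmenting path remains; maximum matching = 2.
König certificate: {A1, B3} is a vertex cover of size 2 (every listed pair touches it), so no matching can be larger.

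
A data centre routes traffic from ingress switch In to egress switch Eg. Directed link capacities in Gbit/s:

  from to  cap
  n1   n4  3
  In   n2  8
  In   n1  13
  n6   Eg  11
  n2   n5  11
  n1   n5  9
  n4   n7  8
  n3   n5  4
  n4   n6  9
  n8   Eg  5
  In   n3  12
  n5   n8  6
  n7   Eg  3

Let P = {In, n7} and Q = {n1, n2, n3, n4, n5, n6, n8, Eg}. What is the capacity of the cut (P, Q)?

36

Edges leaving {In, n7}: In→n1 (13), In→n2 (8), In→n3 (12), n7→Eg (3).
Cut capacity = 13 + 8 + 12 + 3 = 36.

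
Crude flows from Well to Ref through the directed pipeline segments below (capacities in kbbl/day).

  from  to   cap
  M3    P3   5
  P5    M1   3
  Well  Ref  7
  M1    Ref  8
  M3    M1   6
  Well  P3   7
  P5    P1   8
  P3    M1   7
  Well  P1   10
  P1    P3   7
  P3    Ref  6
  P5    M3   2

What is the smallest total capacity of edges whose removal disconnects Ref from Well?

20

Augment Well→Ref: bottleneck 7, flow now 7.
Augment Well→P3→Ref: bottleneck 6, flow now 13.
Augment Well→P3→M1→Ref: bottleneck 1, flow now 14.
Augment Well→P1→P3→M1→Ref: bottleneck 6, flow now 20.
No augmenting path remains; maximum flow = 20.
By max-flow min-cut, the minimum cut capacity equals the max flow.
In the residual graph, reachable from Well: {Well, P1, P3}.
Min-cut edges: Well→Ref (7), P3→M1 (7), P3→Ref (6); capacity 7 + 7 + 6 = 20.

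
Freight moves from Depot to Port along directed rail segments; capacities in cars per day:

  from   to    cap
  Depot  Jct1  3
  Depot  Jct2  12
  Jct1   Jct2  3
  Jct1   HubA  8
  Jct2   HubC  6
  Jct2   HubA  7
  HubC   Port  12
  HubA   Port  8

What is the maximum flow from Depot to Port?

14

Augment Depot→Jct1→HubA→Port: bottleneck 3, flow now 3.
Augment Depot→Jct2→HubC→Port: bottleneck 6, flow now 9.
Augment Depot→Jct2→HubA→Port: bottleneck 5, flow now 14.
No augmenting path remains; maximum flow = 14.
In the residual graph, reachable from Depot: {Depot, Jct1, Jct2, HubA}.
Min-cut edges: Jct2→HubC (6), HubA→Port (8); capacity 6 + 8 = 14.
This cut is saturated, so no flow can exceed 14.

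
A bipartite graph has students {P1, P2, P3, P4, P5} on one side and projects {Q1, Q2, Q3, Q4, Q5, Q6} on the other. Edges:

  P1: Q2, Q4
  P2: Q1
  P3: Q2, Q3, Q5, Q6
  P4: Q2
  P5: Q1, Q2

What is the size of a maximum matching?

4

Unit-capacity flow: source→left, listed edges, right→sink; max matching = max flow.
Augmenting path P1→Q2 (+1); matched 1.
Augmenting path P2→Q1 (+1); matched 2.
Augmenting path P3→Q3 (+1); matched 3.
Augmenting path P4→Q2→P1→Q4 (+1); matched 4.
No augmenting path remains; maximum matching = 4.
König certificate: {P1, P3, Q1, Q2} is a vertex cover of size 4 (every listed pair touches it), so no matching can be larger.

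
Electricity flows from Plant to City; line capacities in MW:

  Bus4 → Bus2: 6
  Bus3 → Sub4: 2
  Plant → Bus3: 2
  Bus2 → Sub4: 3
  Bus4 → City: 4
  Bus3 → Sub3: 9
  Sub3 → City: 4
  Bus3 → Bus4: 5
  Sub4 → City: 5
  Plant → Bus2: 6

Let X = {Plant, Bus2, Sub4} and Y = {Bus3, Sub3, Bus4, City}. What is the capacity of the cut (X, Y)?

7

Edges leaving {Plant, Bus2, Sub4}: Plant→Bus3 (2), Sub4→City (5).
Cut capacity = 2 + 5 = 7.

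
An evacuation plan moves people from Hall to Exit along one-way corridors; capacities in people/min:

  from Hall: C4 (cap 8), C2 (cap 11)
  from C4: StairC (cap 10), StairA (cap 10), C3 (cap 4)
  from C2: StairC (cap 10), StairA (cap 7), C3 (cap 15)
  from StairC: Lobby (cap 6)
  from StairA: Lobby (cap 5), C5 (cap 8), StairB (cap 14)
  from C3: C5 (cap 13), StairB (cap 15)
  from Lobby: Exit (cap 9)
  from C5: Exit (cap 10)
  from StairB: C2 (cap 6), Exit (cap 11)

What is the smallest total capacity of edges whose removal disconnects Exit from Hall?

19

Augment Hall→C4→StairC→Lobby→Exit: bottleneck 6, flow now 6.
Augment Hall→C4→StairA→Lobby→Exit: bottleneck 2, flow now 8.
Augment Hall→C2→StairA→Lobby→Exit: bottleneck 1, flow now 9.
Augment Hall→C2→StairA→C5→Exit: bottleneck 6, flow now 15.
Augment Hall→C2→C3→C5→Exit: bottleneck 4, flow now 19.
No augmenting path remains; maximum flow = 19.
By max-flow min-cut, the minimum cut capacity equals the max flow.
In the residual graph, reachable from Hall: {Hall}.
Min-cut edges: Hall→C4 (8), Hall→C2 (11); capacity 8 + 11 = 19.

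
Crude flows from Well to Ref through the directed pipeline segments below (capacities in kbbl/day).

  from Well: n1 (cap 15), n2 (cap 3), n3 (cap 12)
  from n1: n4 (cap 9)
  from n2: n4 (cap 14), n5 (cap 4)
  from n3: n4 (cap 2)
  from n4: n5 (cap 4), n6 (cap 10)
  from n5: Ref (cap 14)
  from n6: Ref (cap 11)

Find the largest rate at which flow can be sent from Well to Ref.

Augment Well→n2→n5→Ref: bottleneck 3, flow now 3.
Augment Well→n1→n4→n5→Ref: bottleneck 4, flow now 7.
Augment Well→n1→n4→n6→Ref: bottleneck 5, flow now 12.
Augment Well→n3→n4→n6→Ref: bottleneck 2, flow now 14.
No augmenting path remains; maximum flow = 14.
In the residual graph, reachable from Well: {Well, n1, n3}.
Min-cut edges: Well→n2 (3), n1→n4 (9), n3→n4 (2); capacity 3 + 9 + 2 = 14.
This cut is saturated, so no flow can exceed 14.

14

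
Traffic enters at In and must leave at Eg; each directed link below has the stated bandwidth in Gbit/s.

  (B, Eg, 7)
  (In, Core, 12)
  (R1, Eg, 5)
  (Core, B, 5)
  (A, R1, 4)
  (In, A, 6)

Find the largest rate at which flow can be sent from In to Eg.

9

Augment In→A→R1→Eg: bottleneck 4, flow now 4.
Augment In→Core→B→Eg: bottleneck 5, flow now 9.
No augmenting path remains; maximum flow = 9.
In the residual graph, reachable from In: {In, A, Core}.
Min-cut edges: A→R1 (4), Core→B (5); capacity 4 + 5 = 9.
This cut is saturated, so no flow can exceed 9.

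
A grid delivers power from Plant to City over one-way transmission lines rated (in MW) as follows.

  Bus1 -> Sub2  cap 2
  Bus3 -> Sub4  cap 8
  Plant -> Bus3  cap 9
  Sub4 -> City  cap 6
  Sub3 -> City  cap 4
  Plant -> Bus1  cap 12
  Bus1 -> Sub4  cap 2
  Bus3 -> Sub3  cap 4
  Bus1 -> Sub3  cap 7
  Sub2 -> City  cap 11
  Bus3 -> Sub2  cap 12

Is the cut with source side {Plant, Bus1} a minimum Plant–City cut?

No — its capacity is 20, but the minimum cut has capacity 17.

Given cut capacity: 9 + 7 + 2 + 2 = 20.
Augment Plant→Bus3→Sub3→City: bottleneck 4, flow now 4.
Augment Plant→Bus3→Sub4→City: bottleneck 5, flow now 9.
Augment Plant→Bus1→Sub4→City: bottleneck 1, flow now 10.
Augment Plant→Bus1→Sub2→City: bottleneck 2, flow now 12.
Augment Plant→Bus1→Sub3→Bus3→Sub2→City: bottleneck 4, flow now 16. (uses reverse residual edge)
Augment Plant→Bus1→Sub4→Bus3→Sub2→City: bottleneck 1, flow now 17. (uses reverse residual edge)
No augmenting path remains; maximum flow = 17.
In the residual graph, reachable from Plant: {Plant, Bus1, Sub3}.
Min-cut edges: Plant→Bus3 (9), Bus1→Sub4 (2), Bus1→Sub2 (2), Sub3→City (4); capacity 9 + 2 + 2 + 4 = 17.
Cut capacity 20 exceeds the max flow 17, so it is not minimum.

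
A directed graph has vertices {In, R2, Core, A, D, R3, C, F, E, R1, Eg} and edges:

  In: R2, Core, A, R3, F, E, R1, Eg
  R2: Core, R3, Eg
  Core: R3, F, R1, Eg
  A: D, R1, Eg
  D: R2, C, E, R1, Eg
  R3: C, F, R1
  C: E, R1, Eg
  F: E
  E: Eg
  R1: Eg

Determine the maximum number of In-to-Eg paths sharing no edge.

Assign every edge capacity 1; by Menger, the answer equals the max flow.
Path In→Eg (+1); total 1.
Path In→R2→Eg (+1); total 2.
Path In→Core→Eg (+1); total 3.
Path In→A→Eg (+1); total 4.
Path In→E→Eg (+1); total 5.
Path In→R1→Eg (+1); total 6.
Path In→R3→C→Eg (+1); total 7.
No residual In→Eg path; max flow = 7.
Certifying cut of size 7: {E→Eg, In→A, In→Core, In→Eg, In→R1, In→R2, In→R3}.

7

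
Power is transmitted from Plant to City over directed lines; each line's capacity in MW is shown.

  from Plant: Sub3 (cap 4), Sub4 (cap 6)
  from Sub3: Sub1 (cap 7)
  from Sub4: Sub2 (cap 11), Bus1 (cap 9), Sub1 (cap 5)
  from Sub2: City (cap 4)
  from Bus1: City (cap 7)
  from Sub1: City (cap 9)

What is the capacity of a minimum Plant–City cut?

Augment Plant→Sub3→Sub1→City: bottleneck 4, flow now 4.
Augment Plant→Sub4→Sub2→City: bottleneck 4, flow now 8.
Augment Plant→Sub4→Bus1→City: bottleneck 2, flow now 10.
No augmenting path remains; maximum flow = 10.
By max-flow min-cut, the minimum cut capacity equals the max flow.
In the residual graph, reachable from Plant: {Plant}.
Min-cut edges: Plant→Sub3 (4), Plant→Sub4 (6); capacity 4 + 6 = 10.

10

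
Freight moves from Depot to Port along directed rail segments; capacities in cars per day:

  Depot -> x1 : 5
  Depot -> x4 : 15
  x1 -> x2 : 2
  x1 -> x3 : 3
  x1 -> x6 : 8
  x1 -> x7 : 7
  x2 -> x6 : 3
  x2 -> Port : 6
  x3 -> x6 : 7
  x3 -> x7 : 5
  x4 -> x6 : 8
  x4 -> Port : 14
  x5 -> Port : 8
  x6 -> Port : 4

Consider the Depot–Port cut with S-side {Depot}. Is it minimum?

Given cut capacity: 5 + 15 = 20.
Augment Depot→x4→Port: bottleneck 14, flow now 14.
Augment Depot→x1→x2→Port: bottleneck 2, flow now 16.
Augment Depot→x1→x6→Port: bottleneck 3, flow now 19.
Augment Depot→x4→x6→Port: bottleneck 1, flow now 20.
No augmenting path remains; maximum flow = 20.
Cut capacity 20 equals the max flow, so it is a minimum cut.

Yes — it is a minimum cut (capacity 20).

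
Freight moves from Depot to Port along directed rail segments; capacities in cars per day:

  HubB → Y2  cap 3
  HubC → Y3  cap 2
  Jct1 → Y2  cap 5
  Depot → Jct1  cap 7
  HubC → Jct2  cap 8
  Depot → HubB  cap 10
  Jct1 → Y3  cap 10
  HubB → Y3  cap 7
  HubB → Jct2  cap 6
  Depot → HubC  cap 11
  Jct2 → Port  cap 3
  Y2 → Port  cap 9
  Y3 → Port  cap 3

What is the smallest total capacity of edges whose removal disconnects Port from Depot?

14

Augment Depot→HubB→Jct2→Port: bottleneck 3, flow now 3.
Augment Depot→HubB→Y2→Port: bottleneck 3, flow now 6.
Augment Depot→HubB→Y3→Port: bottleneck 3, flow now 9.
Augment Depot→Jct1→Y2→Port: bottleneck 5, flow now 14.
No augmenting path remains; maximum flow = 14.
By max-flow min-cut, the minimum cut capacity equals the max flow.
In the residual graph, reachable from Depot: {Depot, HubB, HubC, Jct1, Jct2, Y3}.
Min-cut edges: HubB→Y2 (3), Jct1→Y2 (5), Jct2→Port (3), Y3→Port (3); capacity 3 + 5 + 3 + 3 = 14.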